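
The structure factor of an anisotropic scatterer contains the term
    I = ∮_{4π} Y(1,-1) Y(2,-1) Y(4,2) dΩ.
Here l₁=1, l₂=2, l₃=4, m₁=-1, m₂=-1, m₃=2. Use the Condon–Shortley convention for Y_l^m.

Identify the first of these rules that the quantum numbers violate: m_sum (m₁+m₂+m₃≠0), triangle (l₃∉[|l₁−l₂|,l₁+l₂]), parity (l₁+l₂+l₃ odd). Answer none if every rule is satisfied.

triangle

azimuthal sum: -1 − 1 + 2 = 0  ✓
1 ≤ 4 ≤ 3 (triangle on l)  ✗
L = 1 + 2 + 4 = 7 (odd)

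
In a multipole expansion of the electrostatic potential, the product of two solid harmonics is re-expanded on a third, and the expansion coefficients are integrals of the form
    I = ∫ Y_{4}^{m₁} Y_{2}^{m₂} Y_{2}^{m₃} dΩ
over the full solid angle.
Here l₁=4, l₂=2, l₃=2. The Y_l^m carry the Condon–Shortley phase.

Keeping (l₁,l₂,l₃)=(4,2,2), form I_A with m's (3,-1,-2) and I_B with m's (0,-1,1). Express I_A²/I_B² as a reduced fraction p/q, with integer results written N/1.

l's match ⇒ only the (l;m) 3-j factors differ between A and B.
A: triangle coeff Δ(4,2,2) = 1/630; Σ_t [1,1]: t=1:−1/144 = -1/144; (3j)²=1/18 [(4 2 2; 3 -1 -2)], sign=-1
B: triangle coeff Δ(4,2,2) = 1/630; Σ_t [1,1]: t=1:−1/36 = -1/36; (3j)²=8/315 [(4 2 2; 0 -1 1)], sign=+1
I_A²/I_B² = (1/18)/(8/315) = 35/16

35/16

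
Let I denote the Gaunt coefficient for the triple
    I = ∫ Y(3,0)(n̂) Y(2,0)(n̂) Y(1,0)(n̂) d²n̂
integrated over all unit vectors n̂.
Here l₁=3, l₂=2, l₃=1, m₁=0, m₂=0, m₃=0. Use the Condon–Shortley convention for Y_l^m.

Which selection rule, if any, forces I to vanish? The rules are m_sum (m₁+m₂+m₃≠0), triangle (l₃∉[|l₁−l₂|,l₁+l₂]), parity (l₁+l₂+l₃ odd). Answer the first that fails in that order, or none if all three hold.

none

Σmᵢ = 0  ✓
l₃∈[|l₁−l₂|,l₁+l₂]=[1,5], have l₃=1  ✓
Σlᵢ = 6 ⇒ even  ✓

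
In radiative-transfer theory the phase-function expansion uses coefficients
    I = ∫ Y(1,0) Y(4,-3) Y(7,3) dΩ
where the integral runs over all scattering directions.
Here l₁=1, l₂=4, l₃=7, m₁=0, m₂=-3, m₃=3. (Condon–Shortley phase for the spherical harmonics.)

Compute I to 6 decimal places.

0.000000

|1−4|≤7≤1+4 violated ⇒ I = 0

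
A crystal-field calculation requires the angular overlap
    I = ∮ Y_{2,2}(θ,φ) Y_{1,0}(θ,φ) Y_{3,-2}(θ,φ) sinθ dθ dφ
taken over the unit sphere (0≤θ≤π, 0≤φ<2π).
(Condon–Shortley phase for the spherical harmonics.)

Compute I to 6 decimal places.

Rules hold: Σm=0, L=6 even, 1≤3≤3.
N = 5·3·7 = 105
Δ = 0!·4!·2!/7! = 1/105
Racah Σ t=0..0: t=0:+1/4 = 1/4
⇒ 3j(2 1 3; 0 0 0)² = 3/35, sgn -1
Racah Σ t=0..0: t=0:+1/24 = 1/24
⇒ 3j(2 1 3; 2 0 -2)² = 1/21, sgn -1
4πI² = N·(3j₀)²·(3jₘ)² = 3/7
I = +1·√(0.428571/4π) = 0.18467439

0.184674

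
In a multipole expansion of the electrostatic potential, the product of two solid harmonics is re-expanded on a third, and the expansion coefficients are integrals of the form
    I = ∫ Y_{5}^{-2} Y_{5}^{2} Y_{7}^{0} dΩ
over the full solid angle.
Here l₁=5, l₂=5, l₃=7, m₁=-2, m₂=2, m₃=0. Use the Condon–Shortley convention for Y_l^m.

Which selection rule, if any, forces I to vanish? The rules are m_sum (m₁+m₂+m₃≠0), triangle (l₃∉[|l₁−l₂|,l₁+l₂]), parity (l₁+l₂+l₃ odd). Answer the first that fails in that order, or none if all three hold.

m₁+m₂+m₃ = -2 + 2 + 0 = 0  ✓
triangle: |5−5|=0 ≤ l₃=7 ≤ 5+5=10  ✓
parity: l₁+l₂+l₃ = 17 is odd  ✗

parity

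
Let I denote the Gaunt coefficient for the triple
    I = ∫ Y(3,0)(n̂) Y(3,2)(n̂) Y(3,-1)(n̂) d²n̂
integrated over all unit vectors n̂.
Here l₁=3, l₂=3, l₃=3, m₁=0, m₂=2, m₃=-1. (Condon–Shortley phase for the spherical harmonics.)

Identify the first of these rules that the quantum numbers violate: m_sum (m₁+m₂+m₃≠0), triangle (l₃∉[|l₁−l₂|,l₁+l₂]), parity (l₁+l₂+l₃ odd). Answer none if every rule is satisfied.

Σmᵢ = 1  ✗
l₃∈[|l₁−l₂|,l₁+l₂]=[0,6], have l₃=3
Σlᵢ = 9 ⇒ odd

m_sum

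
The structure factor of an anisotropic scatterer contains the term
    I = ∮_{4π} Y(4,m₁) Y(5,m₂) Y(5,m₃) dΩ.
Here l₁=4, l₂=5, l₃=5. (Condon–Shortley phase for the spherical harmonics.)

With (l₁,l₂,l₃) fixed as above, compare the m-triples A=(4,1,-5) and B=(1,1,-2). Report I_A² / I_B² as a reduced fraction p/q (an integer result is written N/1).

12/35

l's match ⇒ only the (l;m) 3-j factors differ between A and B.
A: triangle coeff Δ(4,5,5) = 1/3153150; Σ_t [0,0]: t=0:+1/414720 = 1/414720; (3j)²=2/429 [(4 5 5; 4 1 -5)], sign=+1
B: triangle coeff Δ(4,5,5) = 1/3153150; Σ_t [0,3]: t=0:+1/103680 t=1:−1/2880 t=2:+1/1152 t=3:−1/5184 = 7/20736; (3j)²=35/2574 [(4 5 5; 1 1 -2)], sign=-1
I_A²/I_B² = (2/429)/(35/2574) = 12/35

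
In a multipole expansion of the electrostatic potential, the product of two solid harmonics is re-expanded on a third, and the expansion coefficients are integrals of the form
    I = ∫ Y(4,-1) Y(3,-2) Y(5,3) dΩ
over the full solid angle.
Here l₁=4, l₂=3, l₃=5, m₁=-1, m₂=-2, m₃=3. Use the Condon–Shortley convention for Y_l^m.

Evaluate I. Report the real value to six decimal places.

Rules hold: Σm=0, L=12 even, 1≤5≤7.
N = 9·7·11 = 693
Δ = 2!·6!·4!/13! = 1/180180
Racah Σ t=0..2: t=0:+1/576 t=1:−1/144 t=2:+1/576 = -1/288
⇒ 3j(4 3 5; 0 0 0)² = 20/1001, sgn +1
Racah Σ t=0..1: t=0:+1/1440 t=1:−1/1152 = -1/5760
⇒ 3j(4 3 5; -1 -2 3)² = 1/858, sgn -1
4πI² = N·(3j₀)²·(3jₘ)² = 30/1859
I = -1·√(0.0161377/4π) = -0.03583571

-0.035836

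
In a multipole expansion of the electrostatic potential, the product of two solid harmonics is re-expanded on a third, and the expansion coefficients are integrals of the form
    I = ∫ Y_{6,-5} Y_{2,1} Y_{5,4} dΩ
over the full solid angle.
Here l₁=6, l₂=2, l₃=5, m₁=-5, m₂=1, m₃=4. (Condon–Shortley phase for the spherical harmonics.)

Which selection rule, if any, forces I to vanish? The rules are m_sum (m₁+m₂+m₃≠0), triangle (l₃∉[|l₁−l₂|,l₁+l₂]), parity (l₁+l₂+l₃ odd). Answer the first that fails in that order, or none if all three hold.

parity

m₁+m₂+m₃ = -5 + 1 + 4 = 0  ✓
triangle: |6−2|=4 ≤ l₃=5 ≤ 6+2=8  ✓
parity: l₁+l₂+l₃ = 13 is odd  ✗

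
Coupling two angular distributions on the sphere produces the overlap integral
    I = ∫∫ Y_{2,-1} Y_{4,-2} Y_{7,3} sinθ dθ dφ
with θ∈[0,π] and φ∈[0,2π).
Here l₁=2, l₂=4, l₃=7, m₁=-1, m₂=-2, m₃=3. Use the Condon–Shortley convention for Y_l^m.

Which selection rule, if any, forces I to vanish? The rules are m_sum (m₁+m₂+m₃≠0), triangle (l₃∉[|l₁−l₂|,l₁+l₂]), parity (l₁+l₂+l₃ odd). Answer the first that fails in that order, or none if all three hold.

m₁+m₂+m₃ = -1 − 2 + 3 = 0  ✓
triangle: |2−4|=2 ≤ l₃=7 ≤ 2+4=6  ✗
parity: l₁+l₂+l₃ = 13 is odd

triangle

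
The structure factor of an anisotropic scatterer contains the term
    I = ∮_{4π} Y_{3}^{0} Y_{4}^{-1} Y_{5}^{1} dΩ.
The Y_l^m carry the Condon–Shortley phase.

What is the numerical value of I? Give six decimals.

Checks pass: Σm=0; 12 even; l₃=5∈[1,7].
(2·3+1)(2·4+1)(2·5+1) = 693
Δ: 2! 4! 6! / 13! → 1/180180
sum: t=0:+1/576 t=1:−1/144 t=2:+1/576 = -1/288
3j²(3 4 5; 0 0 0) = Δ·Π!·Σ² = 20/1001  (sign +1)
sum: t=0:+1/432 t=1:−1/192 t=2:+1/1440 = -19/8640
3j²(3 4 5; 0 -1 1) = Δ·Π!·Σ² = 361/30030  (sign -1)
combine: 4πI² = 693·20/1001·361/30030 = 2166/13013
take √, sign -1: I = -0.11508947

-0.115089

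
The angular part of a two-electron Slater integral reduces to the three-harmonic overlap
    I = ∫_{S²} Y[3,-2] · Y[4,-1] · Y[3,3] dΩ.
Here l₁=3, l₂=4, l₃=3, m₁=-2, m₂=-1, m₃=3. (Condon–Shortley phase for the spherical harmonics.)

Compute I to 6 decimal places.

Rules hold: Σm=0, L=10 even, 1≤3≤7.
N = 7·9·7 = 441
Δ = 4!·2!·4!/11! = 1/34650
Racah Σ t=1..3: t=1:−1/72 t=2:+1/16 t=3:−1/72 = 5/144
⇒ 3j(3 4 3; 0 0 0)² = 2/77, sgn -1
Racah Σ t=3..3: t=3:−1/288 = -1/288
⇒ 3j(3 4 3; -2 -1 3)² = 5/231, sgn -1
4πI² = N·(3j₀)²·(3jₘ)² = 30/121
I = +1·√(0.247934/4π) = 0.14046335

0.140463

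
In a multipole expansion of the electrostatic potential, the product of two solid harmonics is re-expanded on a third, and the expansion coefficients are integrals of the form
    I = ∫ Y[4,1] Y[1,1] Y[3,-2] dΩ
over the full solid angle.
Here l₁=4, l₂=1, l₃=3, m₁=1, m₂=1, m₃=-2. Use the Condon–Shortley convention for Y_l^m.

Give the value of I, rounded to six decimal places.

-0.106622

m-sum 0 ✓  L=8 even ✓  3≤3≤5 ✓
Π(2lᵢ+1) = 9×3×7 = 189
triangle coeff Δ(4,1,3) = 1/252
Σ_t [1,1]: t=1:−1/36 = -1/36
(3j)²=4/63 [(4 1 3; 0 0 0)], sign=+1
Σ_t [2,2]: t=2:+1/240 = 1/240
(3j)²=1/84 [(4 1 3; 1 1 -2)], sign=-1
⇒ 4πI² = 1/7
I = (-1)√(1/7/(4π)) = -0.10662181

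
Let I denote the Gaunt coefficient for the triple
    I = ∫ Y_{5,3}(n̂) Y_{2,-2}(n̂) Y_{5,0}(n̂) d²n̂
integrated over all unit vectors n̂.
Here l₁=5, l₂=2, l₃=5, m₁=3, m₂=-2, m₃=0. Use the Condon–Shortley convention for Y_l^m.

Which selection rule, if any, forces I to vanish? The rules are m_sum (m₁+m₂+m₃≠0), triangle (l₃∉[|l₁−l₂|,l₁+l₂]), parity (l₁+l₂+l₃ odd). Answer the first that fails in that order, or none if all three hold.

azimuthal sum: 3 − 2 + 0 = 1  ✗
3 ≤ 5 ≤ 7 (triangle on l)
L = 5 + 2 + 5 = 12 (even)

m_sum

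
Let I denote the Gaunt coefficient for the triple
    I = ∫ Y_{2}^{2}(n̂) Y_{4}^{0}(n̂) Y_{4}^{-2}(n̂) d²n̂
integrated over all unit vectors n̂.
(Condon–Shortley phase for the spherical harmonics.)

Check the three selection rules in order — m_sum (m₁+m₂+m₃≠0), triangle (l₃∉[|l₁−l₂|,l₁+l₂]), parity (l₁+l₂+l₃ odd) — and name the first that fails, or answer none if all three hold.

azimuthal sum: 2 + 0 − 2 = 0  ✓
2 ≤ 4 ≤ 6 (triangle on l)  ✓
L = 2 + 4 + 4 = 10 (even)  ✓

none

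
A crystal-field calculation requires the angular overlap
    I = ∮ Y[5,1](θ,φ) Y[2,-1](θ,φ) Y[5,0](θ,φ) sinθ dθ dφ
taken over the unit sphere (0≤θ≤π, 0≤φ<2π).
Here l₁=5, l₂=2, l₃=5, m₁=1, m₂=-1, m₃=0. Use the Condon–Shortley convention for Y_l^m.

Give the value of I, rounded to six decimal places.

-0.036166

Rules hold: Σm=0, L=12 even, 3≤5≤7.
N = 11·5·11 = 605
Δ = 2!·8!·2!/13! = 1/38610
Racah Σ t=0..2: t=0:+1/2880 t=1:−1/576 t=2:+1/2880 = -1/960
⇒ 3j(5 2 5; 0 0 0)² = 10/429, sgn +1
Racah Σ t=0..1: t=0:+1/1152 t=1:−1/1440 = 1/5760
⇒ 3j(5 2 5; 1 -1 0)² = 1/858, sgn -1
4πI² = N·(3j₀)²·(3jₘ)² = 25/1521
I = -1·√(0.0164366/4π) = -0.03616600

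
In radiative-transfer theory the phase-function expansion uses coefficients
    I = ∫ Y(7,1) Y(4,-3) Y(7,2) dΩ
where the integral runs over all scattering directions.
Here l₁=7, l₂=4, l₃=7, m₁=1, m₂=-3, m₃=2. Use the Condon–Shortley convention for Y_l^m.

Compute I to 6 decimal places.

Checks pass: Σm=0; 18 even; l₃=7∈[3,11].
(2·7+1)(2·4+1)(2·7+1) = 2025
Δ: 4! 10! 4! / 19! → 1/58198140
sum: t=0:+1/17418240 t=1:−1/622080 t=2:+1/230400 t=3:−1/622080 t=4:+1/17418240 = 1/806400
3j²(7 4 7; 0 0 0) = Δ·Π!·Σ² = 2268/230945  (sign -1)
sum: t=0:+1/2488320 t=1:−1/2073600 = -1/12441600
3j²(7 4 7; 1 -3 2) = Δ·Π!·Σ² = 98/138567  (sign +1)
combine: 4πI² = 2025·2268/230945·98/138567 = 30005640/2133423721
take √, sign -1: I = -0.03345476

-0.033455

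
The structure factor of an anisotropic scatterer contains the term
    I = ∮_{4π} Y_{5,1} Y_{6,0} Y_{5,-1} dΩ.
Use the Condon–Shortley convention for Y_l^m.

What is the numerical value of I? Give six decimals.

Rules hold: Σm=0, L=16 even, 1≤5≤11.
N = 11·13·11 = 1573
Δ = 6!·4!·6!/17! = 1/28588560
Racah Σ t=1..5: t=1:−1/345600 t=2:+1/13824 t=3:−1/5184 t=4:+1/13824 t=5:−1/345600 = -7/129600
⇒ 3j(5 6 5; 0 0 0)² = 80/7293, sgn +1
Racah Σ t=0..4: t=0:+1/12441600 t=1:−1/86400 t=2:+1/9216 t=3:−1/7776 t=4:+1/55296 = -7/518400
⇒ 3j(5 6 5; 1 0 -1)² = 12/12155, sgn -1
4πI² = N·(3j₀)²·(3jₘ)² = 64/3757
I = -1·√(0.0170349/4π) = -0.03681836

-0.036818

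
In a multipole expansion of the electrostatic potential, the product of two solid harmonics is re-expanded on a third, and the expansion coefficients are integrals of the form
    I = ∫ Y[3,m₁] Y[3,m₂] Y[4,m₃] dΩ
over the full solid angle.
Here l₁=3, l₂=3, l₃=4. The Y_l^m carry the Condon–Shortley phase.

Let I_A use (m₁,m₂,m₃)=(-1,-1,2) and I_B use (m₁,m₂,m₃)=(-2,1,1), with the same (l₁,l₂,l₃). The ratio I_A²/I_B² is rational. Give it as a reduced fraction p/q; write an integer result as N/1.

Shared (l₁,l₂,l₃)=(3,3,4): N and (l;000)² cancel in I_A²/I_B².
A: Δ = 2!·4!·4!/11! = 1/34650; Racah Σ t=0..2: t=0:+1/192 t=1:−1/36 t=2:+1/192 = -5/288; ⇒ 3j(3 3 4; -1 -1 2)² = 20/693, sgn -1
B: Δ = 2!·4!·4!/11! = 1/34650; Racah Σ t=1..2: t=1:−1/144 t=2:+1/48 = 1/72; ⇒ 3j(3 3 4; -2 1 1)² = 16/693, sgn -1
I_A²/I_B² = (20/693)/(16/693) = 5/4

5/4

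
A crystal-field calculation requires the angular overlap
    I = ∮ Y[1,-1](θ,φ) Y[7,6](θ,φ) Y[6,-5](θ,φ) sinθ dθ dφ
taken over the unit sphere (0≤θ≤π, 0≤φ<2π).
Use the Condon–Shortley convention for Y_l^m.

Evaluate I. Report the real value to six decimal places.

0.309019

m-sum 0 ✓  L=14 even ✓  6≤6≤8 ✓
Π(2lᵢ+1) = 3×15×13 = 585
triangle coeff Δ(1,7,6) = 1/1365
Σ_t [1,1]: t=1:−1/518400 = -1/518400
(3j)²=7/195 [(1 7 6; 0 0 0)], sign=-1
Σ_t [2,2]: t=2:+1/79833600 = 1/79833600
(3j)²=2/35 [(1 7 6; -1 6 -5)], sign=-1
⇒ 4πI² = 6/5
I = (+1)√(6/5/(4π)) = 0.30901936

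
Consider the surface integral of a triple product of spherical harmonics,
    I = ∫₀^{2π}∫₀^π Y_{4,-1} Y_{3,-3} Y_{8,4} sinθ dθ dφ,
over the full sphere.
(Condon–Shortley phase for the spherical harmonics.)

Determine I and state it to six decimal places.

triangle: need 1≤l₃≤7, have 8; I=0

0.000000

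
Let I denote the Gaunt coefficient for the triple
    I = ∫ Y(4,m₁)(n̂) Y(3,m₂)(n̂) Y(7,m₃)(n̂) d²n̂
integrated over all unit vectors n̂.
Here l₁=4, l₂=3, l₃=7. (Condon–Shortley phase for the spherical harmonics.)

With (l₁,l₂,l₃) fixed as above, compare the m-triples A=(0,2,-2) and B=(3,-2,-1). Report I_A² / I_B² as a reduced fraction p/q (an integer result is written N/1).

l's match ⇒ only the (l;m) 3-j factors differ between A and B.
A: triangle coeff Δ(4,3,7) = 1/45045; Σ_t [0,0]: t=0:+1/69120 = 1/69120; (3j)²=2/143 [(4 3 7; 0 2 -2)], sign=-1
B: triangle coeff Δ(4,3,7) = 1/45045; Σ_t [0,0]: t=0:+1/604800 = 1/604800; (3j)²=16/15015 [(4 3 7; 3 -2 -1)], sign=+1
I_A²/I_B² = (2/143)/(16/15015) = 105/8

105/8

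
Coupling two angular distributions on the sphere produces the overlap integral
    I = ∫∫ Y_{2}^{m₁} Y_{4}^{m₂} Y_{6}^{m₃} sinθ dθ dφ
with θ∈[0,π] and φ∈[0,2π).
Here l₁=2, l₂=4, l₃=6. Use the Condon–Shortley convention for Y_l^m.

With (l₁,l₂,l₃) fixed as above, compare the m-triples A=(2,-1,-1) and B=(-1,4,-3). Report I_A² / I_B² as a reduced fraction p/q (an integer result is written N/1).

35/9

l's match ⇒ only the (l;m) 3-j factors differ between A and B.
A: triangle coeff Δ(2,4,6) = 1/6435; Σ_t [0,0]: t=0:+1/17280 = 1/17280; (3j)²=7/1287 [(2 4 6; 2 -1 -1)], sign=-1
B: triangle coeff Δ(2,4,6) = 1/6435; Σ_t [0,0]: t=0:+1/241920 = 1/241920; (3j)²=1/715 [(2 4 6; -1 4 -3)], sign=-1
I_A²/I_B² = (7/1287)/(1/715) = 35/9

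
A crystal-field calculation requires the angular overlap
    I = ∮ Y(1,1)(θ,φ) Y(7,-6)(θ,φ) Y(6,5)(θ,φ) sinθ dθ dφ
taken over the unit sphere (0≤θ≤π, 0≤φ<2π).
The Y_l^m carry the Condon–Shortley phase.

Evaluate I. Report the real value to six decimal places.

Checks pass: Σm=0; 14 even; l₃=6∈[6,8].
(2·1+1)(2·7+1)(2·6+1) = 585
Δ: 2! 0! 12! / 15! → 1/1365
sum: t=1:−1/518400 = -1/518400
3j²(1 7 6; 0 0 0) = Δ·Π!·Σ² = 7/195  (sign -1)
sum: t=0:+1/79833600 = 1/79833600
3j²(1 7 6; 1 -6 5) = Δ·Π!·Σ² = 2/35  (sign -1)
combine: 4πI² = 585·7/195·2/35 = 6/5
take √, sign +1: I = 0.30901936

0.309019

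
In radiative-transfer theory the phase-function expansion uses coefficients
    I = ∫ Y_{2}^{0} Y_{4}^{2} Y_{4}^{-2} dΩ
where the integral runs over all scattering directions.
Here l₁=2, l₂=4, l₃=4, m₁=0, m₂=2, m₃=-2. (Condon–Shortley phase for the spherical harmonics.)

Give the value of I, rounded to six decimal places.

0.065536

m-sum 0 ✓  L=10 even ✓  2≤4≤6 ✓
Π(2lᵢ+1) = 5×9×9 = 405
triangle coeff Δ(2,4,4) = 1/13860
Σ_t [0,2]: t=0:+1/192 t=1:−1/36 t=2:+1/192 = -5/288
(3j)²=20/693 [(2 4 4; 0 0 0)], sign=-1
Σ_t [0,2]: t=0:+1/2880 t=1:−1/120 t=2:+1/192 = -1/360
(3j)²=16/3465 [(2 4 4; 0 2 -2)], sign=-1
⇒ 4πI² = 320/5929
I = (+1)√(320/5929/(4π)) = 0.06553591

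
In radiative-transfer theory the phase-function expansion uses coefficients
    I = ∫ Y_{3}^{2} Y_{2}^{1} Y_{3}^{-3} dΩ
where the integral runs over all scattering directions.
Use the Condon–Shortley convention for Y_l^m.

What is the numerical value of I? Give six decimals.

m-sum 0 ✓  L=8 even ✓  1≤3≤5 ✓
Π(2lᵢ+1) = 7×5×7 = 245
triangle coeff Δ(3,2,3) = 1/3780
Σ_t [0,2]: t=0:+1/24 t=1:−1/4 t=2:+1/24 = -1/6
(3j)²=4/105 [(3 2 3; 0 0 0)], sign=+1
Σ_t [1,1]: t=1:−1/48 = -1/48
(3j)²=5/84 [(3 2 3; 2 1 -3)], sign=-1
⇒ 4πI² = 5/9
I = (-1)√(5/9/(4π)) = -0.21026104

-0.210261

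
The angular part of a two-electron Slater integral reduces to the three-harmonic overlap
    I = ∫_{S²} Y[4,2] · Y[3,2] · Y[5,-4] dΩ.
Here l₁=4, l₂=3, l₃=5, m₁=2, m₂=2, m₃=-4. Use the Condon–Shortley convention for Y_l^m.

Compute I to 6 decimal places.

0.143343

Rules hold: Σm=0, L=12 even, 1≤5≤7.
N = 9·7·11 = 693
Δ = 2!·6!·4!/13! = 1/180180
Racah Σ t=0..2: t=0:+1/576 t=1:−1/144 t=2:+1/576 = -1/288
⇒ 3j(4 3 5; 0 0 0)² = 20/1001, sgn +1
Racah Σ t=1..2: t=1:−1/2880 t=2:+1/8640 = -1/4320
⇒ 3j(4 3 5; 2 2 -4)² = 8/429, sgn +1
4πI² = N·(3j₀)²·(3jₘ)² = 480/1859
I = +1·√(0.258203/4π) = 0.14334284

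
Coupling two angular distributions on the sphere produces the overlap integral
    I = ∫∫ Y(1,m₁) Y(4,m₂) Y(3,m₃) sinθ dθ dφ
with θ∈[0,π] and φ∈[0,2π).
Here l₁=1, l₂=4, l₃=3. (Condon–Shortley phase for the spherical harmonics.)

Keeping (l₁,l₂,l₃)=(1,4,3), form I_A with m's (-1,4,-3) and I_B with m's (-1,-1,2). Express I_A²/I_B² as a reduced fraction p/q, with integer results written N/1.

28/3

Shared (l₁,l₂,l₃)=(1,4,3): N and (l;000)² cancel in I_A²/I_B².
A: Δ = 2!·0!·6!/9! = 1/252; Racah Σ t=2..2: t=2:+1/1440 = 1/1440; ⇒ 3j(1 4 3; -1 4 -3)² = 1/9, sgn +1
B: Δ = 2!·0!·6!/9! = 1/252; Racah Σ t=2..2: t=2:+1/240 = 1/240; ⇒ 3j(1 4 3; -1 -1 2)² = 1/84, sgn -1
I_A²/I_B² = (1/9)/(1/84) = 28/3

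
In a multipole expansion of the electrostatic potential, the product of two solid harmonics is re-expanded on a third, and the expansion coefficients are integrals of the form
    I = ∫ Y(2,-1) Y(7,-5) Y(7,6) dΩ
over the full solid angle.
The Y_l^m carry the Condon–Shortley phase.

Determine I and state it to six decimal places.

Rules hold: Σm=0, L=16 even, 5≤7≤9.
N = 5·15·15 = 1125
Δ = 2!·2!·12!/17! = 1/185640
Racah Σ t=0..2: t=0:+1/2419200 t=1:−1/518400 t=2:+1/2419200 = -1/907200
⇒ 3j(2 7 7; 0 0 0)² = 56/3315, sgn +1
Racah Σ t=1..2: t=1:−1/79833600 t=2:+1/958003200 = -1/87091200
⇒ 3j(2 7 7; -1 -5 6)² = 121/4760, sgn +1
4πI² = N·(3j₀)²·(3jₘ)² = 1815/3757
I = +1·√(0.483098/4π) = 0.19607074

0.196071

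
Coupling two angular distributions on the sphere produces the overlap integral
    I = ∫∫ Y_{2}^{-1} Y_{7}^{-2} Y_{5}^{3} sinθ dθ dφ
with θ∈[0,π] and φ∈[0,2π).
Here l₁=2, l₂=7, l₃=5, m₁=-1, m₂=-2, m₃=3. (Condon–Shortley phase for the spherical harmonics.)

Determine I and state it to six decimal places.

m-sum 0 ✓  L=14 even ✓  5≤5≤9 ✓
Π(2lᵢ+1) = 5×15×11 = 825
triangle coeff Δ(2,7,5) = 1/15015
Σ_t [2,2]: t=2:+1/57600 = 1/57600
(3j)²=21/715 [(2 7 5; 0 0 0)], sign=-1
Σ_t [3,3]: t=3:−1/483840 = -1/483840
(3j)²=6/1001 [(2 7 5; -1 -2 3)], sign=-1
⇒ 4πI² = 270/1859
I = (+1)√(270/1859/(4π)) = 0.10750713

0.107507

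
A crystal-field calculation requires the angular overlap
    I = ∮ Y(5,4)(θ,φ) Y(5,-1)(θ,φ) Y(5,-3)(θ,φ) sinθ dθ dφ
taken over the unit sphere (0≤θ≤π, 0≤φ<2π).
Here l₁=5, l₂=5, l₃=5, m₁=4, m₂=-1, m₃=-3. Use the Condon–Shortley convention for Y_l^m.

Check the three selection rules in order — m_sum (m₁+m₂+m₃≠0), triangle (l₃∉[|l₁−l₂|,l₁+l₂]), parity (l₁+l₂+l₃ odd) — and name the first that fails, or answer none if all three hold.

Σmᵢ = 0  ✓
l₃∈[|l₁−l₂|,l₁+l₂]=[0,10], have l₃=5  ✓
Σlᵢ = 15 ⇒ odd  ✗

parity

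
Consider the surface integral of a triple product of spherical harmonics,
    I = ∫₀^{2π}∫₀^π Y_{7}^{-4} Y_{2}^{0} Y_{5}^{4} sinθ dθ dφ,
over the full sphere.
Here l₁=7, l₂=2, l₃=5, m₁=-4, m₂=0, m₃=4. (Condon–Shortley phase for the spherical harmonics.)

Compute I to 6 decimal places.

0.145565

Rules hold: Σm=0, L=14 even, 5≤5≤9.
N = 15·5·11 = 825
Δ = 4!·10!·0!/15! = 1/15015
Racah Σ t=2..2: t=2:+1/57600 = 1/57600
⇒ 3j(7 2 5; 0 0 0)² = 21/715, sgn -1
Racah Σ t=2..2: t=2:+1/1451520 = 1/1451520
⇒ 3j(7 2 5; -4 0 4)² = 1/91, sgn -1
4πI² = N·(3j₀)²·(3jₘ)² = 45/169
I = +1·√(0.266272/4π) = 0.14556534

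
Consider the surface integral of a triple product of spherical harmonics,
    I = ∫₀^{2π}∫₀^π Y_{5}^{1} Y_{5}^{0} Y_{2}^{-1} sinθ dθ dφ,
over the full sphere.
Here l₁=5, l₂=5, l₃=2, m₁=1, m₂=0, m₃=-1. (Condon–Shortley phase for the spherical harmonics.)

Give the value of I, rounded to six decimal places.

-0.036166

m-sum 0 ✓  L=12 even ✓  0≤2≤10 ✓
Π(2lᵢ+1) = 11×11×5 = 605
triangle coeff Δ(5,5,2) = 1/38610
Σ_t [3,5]: t=3:−1/2880 t=4:+1/576 t=5:−1/2880 = 1/960
(3j)²=10/429 [(5 5 2; 0 0 0)], sign=+1
Σ_t [3,4]: t=3:−1/1440 t=4:+1/1152 = 1/5760
(3j)²=1/858 [(5 5 2; 1 0 -1)], sign=-1
⇒ 4πI² = 25/1521
I = (-1)√(25/1521/(4π)) = -0.03616600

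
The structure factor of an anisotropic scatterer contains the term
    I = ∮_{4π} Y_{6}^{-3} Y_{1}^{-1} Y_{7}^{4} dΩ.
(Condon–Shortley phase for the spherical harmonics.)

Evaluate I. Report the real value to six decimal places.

0.259489

m-sum 0 ✓  L=14 even ✓  5≤7≤7 ✓
Π(2lᵢ+1) = 13×3×15 = 585
triangle coeff Δ(6,1,7) = 1/1365
Σ_t [0,0]: t=0:+1/518400 = 1/518400
(3j)²=7/195 [(6 1 7; 0 0 0)], sign=-1
Σ_t [0,0]: t=0:+1/4354560 = 1/4354560
(3j)²=11/273 [(6 1 7; -3 -1 4)], sign=-1
⇒ 4πI² = 11/13
I = (+1)√(11/13/(4π)) = 0.25948947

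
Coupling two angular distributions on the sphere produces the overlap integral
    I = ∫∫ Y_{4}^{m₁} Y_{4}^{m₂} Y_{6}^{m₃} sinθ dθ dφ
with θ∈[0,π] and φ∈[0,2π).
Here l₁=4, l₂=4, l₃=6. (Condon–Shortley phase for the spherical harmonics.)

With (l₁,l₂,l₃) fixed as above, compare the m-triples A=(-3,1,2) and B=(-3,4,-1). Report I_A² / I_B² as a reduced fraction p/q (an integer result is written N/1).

45/7

Shared (l₁,l₂,l₃)=(4,4,6): N and (l;000)² cancel in I_A²/I_B².
A: Δ = 2!·6!·6!/15! = 1/1261260; Racah Σ t=1..2: t=1:−1/34560 t=2:+1/8640 = 1/11520; ⇒ 3j(4 4 6; -3 1 2)² = 3/143, sgn +1
B: Δ = 2!·6!·6!/15! = 1/1261260; Racah Σ t=2..2: t=2:+1/172800 = 1/172800; ⇒ 3j(4 4 6; -3 4 -1)² = 7/2145, sgn -1
I_A²/I_B² = (3/143)/(7/2145) = 45/7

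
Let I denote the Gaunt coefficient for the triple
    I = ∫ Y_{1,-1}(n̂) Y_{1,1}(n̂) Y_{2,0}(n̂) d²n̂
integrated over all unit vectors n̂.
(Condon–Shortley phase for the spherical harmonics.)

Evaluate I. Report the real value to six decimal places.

0.126157

Rules hold: Σm=0, L=4 even, 0≤2≤2.
N = 3·3·5 = 45
Δ = 0!·2!·2!/5! = 1/30
Racah Σ t=0..0: t=0:+1/1 = 1/1
⇒ 3j(1 1 2; 0 0 0)² = 2/15, sgn +1
Racah Σ t=0..0: t=0:+1/4 = 1/4
⇒ 3j(1 1 2; -1 1 0)² = 1/30, sgn +1
4πI² = N·(3j₀)²·(3jₘ)² = 1/5
I = +1·√(0.2/4π) = 0.12615663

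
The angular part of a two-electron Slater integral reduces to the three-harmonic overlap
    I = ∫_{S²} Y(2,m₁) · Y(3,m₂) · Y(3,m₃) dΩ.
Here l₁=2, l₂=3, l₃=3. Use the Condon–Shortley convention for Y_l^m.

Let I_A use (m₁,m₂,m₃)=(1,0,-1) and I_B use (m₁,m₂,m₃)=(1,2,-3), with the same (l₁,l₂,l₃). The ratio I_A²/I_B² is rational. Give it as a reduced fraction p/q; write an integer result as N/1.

Same 2,3,3: normalisation and zero-m 3j drop out of the ratio.
A: Δ: 2! 2! 4! / 9! → 1/3780; sum: t=0:+1/12 t=1:−1/8 = -1/24; 3j²(2 3 3; 1 0 -1) = Δ·Π!·Σ² = 1/210  (sign -1)
B: Δ: 2! 2! 4! / 9! → 1/3780; sum: t=1:−1/48 = -1/48; 3j²(2 3 3; 1 2 -3) = Δ·Π!·Σ² = 5/84  (sign -1)
I_A²/I_B² = (1/210)/(5/84) = 2/25

2/25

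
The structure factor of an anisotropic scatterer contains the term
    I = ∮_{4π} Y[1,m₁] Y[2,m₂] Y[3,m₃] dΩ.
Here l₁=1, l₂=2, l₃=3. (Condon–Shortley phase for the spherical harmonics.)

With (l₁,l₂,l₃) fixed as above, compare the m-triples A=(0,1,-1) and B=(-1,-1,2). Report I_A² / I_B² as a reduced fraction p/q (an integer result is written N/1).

l's match ⇒ only the (l;m) 3-j factors differ between A and B.
A: triangle coeff Δ(1,2,3) = 1/105; Σ_t [0,0]: t=0:+1/6 = 1/6; (3j)²=8/105 [(1 2 3; 0 1 -1)], sign=+1
B: triangle coeff Δ(1,2,3) = 1/105; Σ_t [0,0]: t=0:+1/12 = 1/12; (3j)²=2/21 [(1 2 3; -1 -1 2)], sign=-1
I_A²/I_B² = (8/105)/(2/21) = 4/5

4/5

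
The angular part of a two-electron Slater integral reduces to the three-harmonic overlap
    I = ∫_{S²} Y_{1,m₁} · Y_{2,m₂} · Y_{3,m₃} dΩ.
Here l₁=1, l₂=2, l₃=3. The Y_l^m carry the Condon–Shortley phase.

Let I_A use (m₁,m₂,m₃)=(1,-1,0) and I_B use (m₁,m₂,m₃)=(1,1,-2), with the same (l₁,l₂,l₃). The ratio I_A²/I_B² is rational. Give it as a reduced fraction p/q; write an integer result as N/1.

l's match ⇒ only the (l;m) 3-j factors differ between A and B.
A: triangle coeff Δ(1,2,3) = 1/105; Σ_t [0,0]: t=0:+1/12 = 1/12; (3j)²=1/35 [(1 2 3; 1 -1 0)], sign=-1
B: triangle coeff Δ(1,2,3) = 1/105; Σ_t [0,0]: t=0:+1/12 = 1/12; (3j)²=2/21 [(1 2 3; 1 1 -2)], sign=-1
I_A²/I_B² = (1/35)/(2/21) = 3/10

3/10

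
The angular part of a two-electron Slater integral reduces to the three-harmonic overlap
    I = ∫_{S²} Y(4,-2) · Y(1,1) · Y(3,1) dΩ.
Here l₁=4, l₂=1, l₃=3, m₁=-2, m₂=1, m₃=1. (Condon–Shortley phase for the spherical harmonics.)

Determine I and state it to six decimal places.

Checks pass: Σm=0; 8 even; l₃=3∈[3,5].
(2·4+1)(2·1+1)(2·3+1) = 189
Δ: 2! 6! 0! / 9! → 1/252
sum: t=1:−1/36 = -1/36
3j²(4 1 3; 0 0 0) = Δ·Π!·Σ² = 4/63  (sign +1)
sum: t=2:+1/96 = 1/96
3j²(4 1 3; -2 1 1) = Δ·Π!·Σ² = 5/84  (sign +1)
combine: 4πI² = 189·4/63·5/84 = 5/7
take √, sign +1: I = 0.23841361

0.238414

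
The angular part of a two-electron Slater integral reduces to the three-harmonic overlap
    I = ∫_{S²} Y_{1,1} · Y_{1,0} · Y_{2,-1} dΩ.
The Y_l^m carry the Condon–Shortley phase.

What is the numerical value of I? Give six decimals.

m-sum 0 ✓  L=4 even ✓  0≤2≤2 ✓
Π(2lᵢ+1) = 3×3×5 = 45
triangle coeff Δ(1,1,2) = 1/30
Σ_t [0,0]: t=0:+1/1 = 1/1
(3j)²=2/15 [(1 1 2; 0 0 0)], sign=+1
Σ_t [0,0]: t=0:+1/2 = 1/2
(3j)²=1/10 [(1 1 2; 1 0 -1)], sign=-1
⇒ 4πI² = 3/5
I = (-1)√(3/5/(4π)) = -0.21850969

-0.218510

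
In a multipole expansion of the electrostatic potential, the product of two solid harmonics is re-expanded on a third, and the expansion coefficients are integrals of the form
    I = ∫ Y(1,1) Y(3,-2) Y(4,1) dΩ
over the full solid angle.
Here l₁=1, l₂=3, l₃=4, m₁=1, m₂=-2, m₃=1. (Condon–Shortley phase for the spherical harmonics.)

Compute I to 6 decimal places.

Rules hold: Σm=0, L=8 even, 2≤4≤4.
N = 3·7·9 = 189
Δ = 0!·2!·6!/9! = 1/252
Racah Σ t=0..0: t=0:+1/36 = 1/36
⇒ 3j(1 3 4; 0 0 0)² = 4/63, sgn +1
Racah Σ t=0..0: t=0:+1/240 = 1/240
⇒ 3j(1 3 4; 1 -2 1)² = 1/84, sgn -1
4πI² = N·(3j₀)²·(3jₘ)² = 1/7
I = -1·√(0.142857/4π) = -0.10662181

-0.106622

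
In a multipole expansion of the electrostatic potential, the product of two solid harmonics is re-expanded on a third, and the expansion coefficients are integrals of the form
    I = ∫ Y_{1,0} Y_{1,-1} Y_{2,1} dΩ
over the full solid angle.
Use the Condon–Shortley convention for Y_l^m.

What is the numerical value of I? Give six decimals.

-0.218510

m-sum 0 ✓  L=4 even ✓  0≤2≤2 ✓
Π(2lᵢ+1) = 3×3×5 = 45
triangle coeff Δ(1,1,2) = 1/30
Σ_t [0,0]: t=0:+1/1 = 1/1
(3j)²=2/15 [(1 1 2; 0 0 0)], sign=+1
Σ_t [0,0]: t=0:+1/2 = 1/2
(3j)²=1/10 [(1 1 2; 0 -1 1)], sign=-1
⇒ 4πI² = 3/5
I = (-1)√(3/5/(4π)) = -0.21850969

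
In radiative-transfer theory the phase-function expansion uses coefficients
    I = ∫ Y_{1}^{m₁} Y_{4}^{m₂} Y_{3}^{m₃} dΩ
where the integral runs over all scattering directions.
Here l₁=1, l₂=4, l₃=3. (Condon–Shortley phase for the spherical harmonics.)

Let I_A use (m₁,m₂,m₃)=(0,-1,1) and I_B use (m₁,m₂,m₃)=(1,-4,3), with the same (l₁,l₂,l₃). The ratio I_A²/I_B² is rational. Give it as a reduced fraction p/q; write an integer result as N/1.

15/28

Shared (l₁,l₂,l₃)=(1,4,3): N and (l;000)² cancel in I_A²/I_B².
A: Δ = 2!·0!·6!/9! = 1/252; Racah Σ t=1..1: t=1:−1/48 = -1/48; ⇒ 3j(1 4 3; 0 -1 1)² = 5/84, sgn -1
B: Δ = 2!·0!·6!/9! = 1/252; Racah Σ t=0..0: t=0:+1/1440 = 1/1440; ⇒ 3j(1 4 3; 1 -4 3)² = 1/9, sgn +1
I_A²/I_B² = (5/84)/(1/9) = 15/28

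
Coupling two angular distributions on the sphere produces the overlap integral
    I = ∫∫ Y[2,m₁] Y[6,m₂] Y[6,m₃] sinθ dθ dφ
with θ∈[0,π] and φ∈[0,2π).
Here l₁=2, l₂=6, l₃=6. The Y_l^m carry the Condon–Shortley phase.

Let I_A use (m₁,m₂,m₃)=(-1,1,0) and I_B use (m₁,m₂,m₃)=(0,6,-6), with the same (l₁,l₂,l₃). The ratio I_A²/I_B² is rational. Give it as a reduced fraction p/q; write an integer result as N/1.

Shared (l₁,l₂,l₃)=(2,6,6): N and (l;000)² cancel in I_A²/I_B².
A: Δ = 2!·2!·10!/15! = 1/90090; Racah Σ t=1..2: t=1:−1/34560 t=2:+1/28800 = 1/172800; ⇒ 3j(2 6 6; -1 1 0)² = 1/1430, sgn +1
B: Δ = 2!·2!·10!/15! = 1/90090; Racah Σ t=2..2: t=2:+1/14515200 = 1/14515200; ⇒ 3j(2 6 6; 0 6 -6)² = 22/455, sgn +1
I_A²/I_B² = (1/1430)/(22/455) = 7/484

7/484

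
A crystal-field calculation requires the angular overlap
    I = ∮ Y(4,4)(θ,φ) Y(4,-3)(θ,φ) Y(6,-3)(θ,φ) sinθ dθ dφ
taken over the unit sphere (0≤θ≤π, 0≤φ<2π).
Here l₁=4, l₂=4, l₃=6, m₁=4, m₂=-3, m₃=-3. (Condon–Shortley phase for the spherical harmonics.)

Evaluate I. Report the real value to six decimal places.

0.000000

Σmᵢ = -2 ≠ 0, so the φ-integral vanishes; I = 0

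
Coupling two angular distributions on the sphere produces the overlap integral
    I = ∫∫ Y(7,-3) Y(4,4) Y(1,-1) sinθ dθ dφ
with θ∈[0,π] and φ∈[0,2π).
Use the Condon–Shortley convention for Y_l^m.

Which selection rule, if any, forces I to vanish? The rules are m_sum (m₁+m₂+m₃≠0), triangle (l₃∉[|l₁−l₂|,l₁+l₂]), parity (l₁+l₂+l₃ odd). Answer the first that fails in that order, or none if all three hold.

triangle

Σmᵢ = 0  ✓
l₃∈[|l₁−l₂|,l₁+l₂]=[3,11], have l₃=1  ✗
Σlᵢ = 12 ⇒ even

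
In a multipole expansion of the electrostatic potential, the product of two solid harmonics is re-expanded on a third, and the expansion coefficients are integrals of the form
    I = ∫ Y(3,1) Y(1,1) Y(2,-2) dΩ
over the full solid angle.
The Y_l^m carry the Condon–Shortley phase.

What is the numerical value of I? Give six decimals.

Rules hold: Σm=0, L=6 even, 2≤2≤4.
N = 7·3·5 = 105
Δ = 2!·4!·0!/7! = 1/105
Racah Σ t=1..1: t=1:−1/4 = -1/4
⇒ 3j(3 1 2; 0 0 0)² = 3/35, sgn -1
Racah Σ t=2..2: t=2:+1/48 = 1/48
⇒ 3j(3 1 2; 1 1 -2)² = 1/105, sgn +1
4πI² = N·(3j₀)²·(3jₘ)² = 3/35
I = -1·√(0.0857143/4π) = -0.08258890

-0.082589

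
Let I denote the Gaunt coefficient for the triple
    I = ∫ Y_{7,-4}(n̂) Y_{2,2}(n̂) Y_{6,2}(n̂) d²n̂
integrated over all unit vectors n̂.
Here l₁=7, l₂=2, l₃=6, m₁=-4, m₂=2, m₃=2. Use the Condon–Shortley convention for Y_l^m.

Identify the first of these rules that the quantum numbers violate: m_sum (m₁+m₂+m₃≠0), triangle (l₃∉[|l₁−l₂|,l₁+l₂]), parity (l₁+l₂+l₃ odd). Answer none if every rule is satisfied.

parity

m₁+m₂+m₃ = -4 + 2 + 2 = 0  ✓
triangle: |7−2|=5 ≤ l₃=6 ≤ 7+2=9  ✓
parity: l₁+l₂+l₃ = 15 is odd  ✗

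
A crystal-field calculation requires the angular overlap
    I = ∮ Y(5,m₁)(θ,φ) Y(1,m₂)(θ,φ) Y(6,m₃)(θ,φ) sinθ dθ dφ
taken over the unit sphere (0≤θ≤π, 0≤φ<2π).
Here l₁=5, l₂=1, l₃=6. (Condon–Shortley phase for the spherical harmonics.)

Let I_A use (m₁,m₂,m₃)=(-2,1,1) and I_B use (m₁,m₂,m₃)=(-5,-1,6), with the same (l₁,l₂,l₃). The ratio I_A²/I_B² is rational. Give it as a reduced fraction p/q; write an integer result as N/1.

5/33

l's match ⇒ only the (l;m) 3-j factors differ between A and B.
A: triangle coeff Δ(5,1,6) = 1/858; Σ_t [0,0]: t=0:+1/60480 = 1/60480; (3j)²=5/429 [(5 1 6; -2 1 1)], sign=-1
B: triangle coeff Δ(5,1,6) = 1/858; Σ_t [0,0]: t=0:+1/7257600 = 1/7257600; (3j)²=1/13 [(5 1 6; -5 -1 6)], sign=+1
I_A²/I_B² = (5/429)/(1/13) = 5/33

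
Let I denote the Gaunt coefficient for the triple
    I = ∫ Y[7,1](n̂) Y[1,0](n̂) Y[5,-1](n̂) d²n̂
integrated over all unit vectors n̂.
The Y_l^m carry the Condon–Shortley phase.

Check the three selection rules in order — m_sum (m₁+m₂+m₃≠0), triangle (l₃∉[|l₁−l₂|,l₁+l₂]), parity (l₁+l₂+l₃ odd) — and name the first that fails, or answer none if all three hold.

Σmᵢ = 0  ✓
l₃∈[|l₁−l₂|,l₁+l₂]=[6,8], have l₃=5  ✗
Σlᵢ = 13 ⇒ odd

triangle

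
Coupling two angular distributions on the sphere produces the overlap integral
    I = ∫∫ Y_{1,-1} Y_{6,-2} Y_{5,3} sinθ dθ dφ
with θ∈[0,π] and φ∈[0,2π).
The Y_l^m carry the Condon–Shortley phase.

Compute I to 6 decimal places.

0.100084

Rules hold: Σm=0, L=12 even, 5≤5≤7.
N = 3·13·11 = 429
Δ = 2!·0!·10!/13! = 1/858
Racah Σ t=1..1: t=1:−1/14400 = -1/14400
⇒ 3j(1 6 5; 0 0 0)² = 6/143, sgn +1
Racah Σ t=2..2: t=2:+1/161280 = 1/161280
⇒ 3j(1 6 5; -1 -2 3)² = 1/143, sgn +1
4πI² = N·(3j₀)²·(3jₘ)² = 18/143
I = +1·√(0.125874/4π) = 0.10008369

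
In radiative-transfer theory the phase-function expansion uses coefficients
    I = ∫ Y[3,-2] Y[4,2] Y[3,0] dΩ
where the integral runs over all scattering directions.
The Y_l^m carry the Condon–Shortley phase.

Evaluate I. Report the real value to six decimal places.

Checks pass: Σm=0; 10 even; l₃=3∈[1,7].
(2·3+1)(2·4+1)(2·3+1) = 441
Δ: 4! 2! 4! / 11! → 1/34650
sum: t=1:−1/72 t=2:+1/16 t=3:−1/72 = 5/144
3j²(3 4 3; 0 0 0) = Δ·Π!·Σ² = 2/77  (sign -1)
sum: t=3:−1/72 t=4:+1/96 = -1/288
3j²(3 4 3; -2 2 0) = Δ·Π!·Σ² = 1/462  (sign +1)
combine: 4πI² = 441·2/77·1/462 = 3/121
take √, sign -1: I = -0.04441841

-0.044418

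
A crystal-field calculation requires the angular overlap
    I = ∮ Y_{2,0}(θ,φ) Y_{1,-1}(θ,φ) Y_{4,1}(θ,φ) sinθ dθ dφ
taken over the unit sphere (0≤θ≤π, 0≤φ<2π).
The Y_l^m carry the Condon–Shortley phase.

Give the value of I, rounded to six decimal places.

0.000000

triangle: need 1≤l₃≤3, have 4; I=0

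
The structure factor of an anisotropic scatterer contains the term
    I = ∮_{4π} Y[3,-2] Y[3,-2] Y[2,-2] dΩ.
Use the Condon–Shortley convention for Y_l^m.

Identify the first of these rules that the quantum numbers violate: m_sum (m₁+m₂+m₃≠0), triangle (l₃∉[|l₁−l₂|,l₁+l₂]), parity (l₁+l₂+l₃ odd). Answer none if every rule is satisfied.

azimuthal sum: -2 − 2 − 2 = -6  ✗
0 ≤ 2 ≤ 6 (triangle on l)
L = 3 + 3 + 2 = 8 (even)

m_sum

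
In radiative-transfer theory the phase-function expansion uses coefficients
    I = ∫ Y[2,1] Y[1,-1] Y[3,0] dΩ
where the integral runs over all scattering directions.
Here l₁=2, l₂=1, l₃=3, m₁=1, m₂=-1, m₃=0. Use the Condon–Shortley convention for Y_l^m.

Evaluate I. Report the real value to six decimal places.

0.143048

m-sum 0 ✓  L=6 even ✓  1≤3≤3 ✓
Π(2lᵢ+1) = 5×3×7 = 105
triangle coeff Δ(2,1,3) = 1/105
Σ_t [0,0]: t=0:+1/4 = 1/4
(3j)²=3/35 [(2 1 3; 0 0 0)], sign=-1
Σ_t [0,0]: t=0:+1/12 = 1/12
(3j)²=1/35 [(2 1 3; 1 -1 0)], sign=-1
⇒ 4πI² = 9/35
I = (+1)√(9/35/(4π)) = 0.14304817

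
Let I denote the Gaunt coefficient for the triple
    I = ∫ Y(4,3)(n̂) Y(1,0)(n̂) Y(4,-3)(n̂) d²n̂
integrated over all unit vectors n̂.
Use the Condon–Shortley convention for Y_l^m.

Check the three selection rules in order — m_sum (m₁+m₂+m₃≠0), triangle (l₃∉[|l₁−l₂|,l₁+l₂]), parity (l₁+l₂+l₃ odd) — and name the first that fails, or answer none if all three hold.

parity

m₁+m₂+m₃ = 3 + 0 − 3 = 0  ✓
triangle: |4−1|=3 ≤ l₃=4 ≤ 4+1=5  ✓
parity: l₁+l₂+l₃ = 9 is odd  ✗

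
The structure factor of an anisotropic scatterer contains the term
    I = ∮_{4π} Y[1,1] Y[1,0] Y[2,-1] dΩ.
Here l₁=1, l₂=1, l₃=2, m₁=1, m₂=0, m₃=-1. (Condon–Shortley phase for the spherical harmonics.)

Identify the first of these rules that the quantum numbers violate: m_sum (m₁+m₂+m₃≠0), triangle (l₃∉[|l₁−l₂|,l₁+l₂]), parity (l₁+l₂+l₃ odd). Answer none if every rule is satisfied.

none

Σmᵢ = 0  ✓
l₃∈[|l₁−l₂|,l₁+l₂]=[0,2], have l₃=2  ✓
Σlᵢ = 4 ⇒ even  ✓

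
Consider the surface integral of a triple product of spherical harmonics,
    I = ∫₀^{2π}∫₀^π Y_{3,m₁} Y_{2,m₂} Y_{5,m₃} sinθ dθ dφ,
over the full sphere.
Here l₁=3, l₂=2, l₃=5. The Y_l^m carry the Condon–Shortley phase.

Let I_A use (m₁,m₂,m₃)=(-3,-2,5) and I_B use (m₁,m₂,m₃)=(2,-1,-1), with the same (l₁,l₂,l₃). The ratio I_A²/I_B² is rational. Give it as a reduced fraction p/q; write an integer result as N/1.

Shared (l₁,l₂,l₃)=(3,2,5): N and (l;000)² cancel in I_A²/I_B².
A: Δ = 0!·6!·4!/11! = 1/2310; Racah Σ t=0..0: t=0:+1/17280 = 1/17280; ⇒ 3j(3 2 5; -3 -2 5)² = 1/11, sgn +1
B: Δ = 0!·6!·4!/11! = 1/2310; Racah Σ t=0..0: t=0:+1/720 = 1/720; ⇒ 3j(3 2 5; 2 -1 -1)² = 4/385, sgn +1
I_A²/I_B² = (1/11)/(4/385) = 35/4

35/4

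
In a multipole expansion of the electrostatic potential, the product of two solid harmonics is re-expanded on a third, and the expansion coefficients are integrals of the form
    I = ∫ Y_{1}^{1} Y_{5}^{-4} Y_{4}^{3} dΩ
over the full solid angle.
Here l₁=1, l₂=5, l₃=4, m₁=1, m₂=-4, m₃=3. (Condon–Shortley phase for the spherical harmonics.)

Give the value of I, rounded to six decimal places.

0.294638

Checks pass: Σm=0; 10 even; l₃=4∈[4,6].
(2·1+1)(2·5+1)(2·4+1) = 297
Δ: 2! 0! 8! / 11! → 1/495
sum: t=1:−1/576 = -1/576
3j²(1 5 4; 0 0 0) = Δ·Π!·Σ² = 5/99  (sign -1)
sum: t=0:+1/10080 = 1/10080
3j²(1 5 4; 1 -4 3) = Δ·Π!·Σ² = 4/55  (sign -1)
combine: 4πI² = 297·5/99·4/55 = 12/11
take √, sign +1: I = 0.29463840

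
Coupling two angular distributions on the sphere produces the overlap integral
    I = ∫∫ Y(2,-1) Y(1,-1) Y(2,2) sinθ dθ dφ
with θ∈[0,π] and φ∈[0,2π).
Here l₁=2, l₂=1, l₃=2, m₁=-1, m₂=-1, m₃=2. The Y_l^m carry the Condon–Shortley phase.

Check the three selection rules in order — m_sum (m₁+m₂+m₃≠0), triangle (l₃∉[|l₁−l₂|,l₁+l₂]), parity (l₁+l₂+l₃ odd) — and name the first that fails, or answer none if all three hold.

parity

m₁+m₂+m₃ = -1 − 1 + 2 = 0  ✓
triangle: |2−1|=1 ≤ l₃=2 ≤ 2+1=3  ✓
parity: l₁+l₂+l₃ = 5 is odd  ✗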